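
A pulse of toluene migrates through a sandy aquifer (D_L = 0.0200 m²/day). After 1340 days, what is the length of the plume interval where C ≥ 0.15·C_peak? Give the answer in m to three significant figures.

The plume is Gaussian with σ = √(2Dt) = √(2 × 0.0200 × 1340) = 7.321 m.
C/C_peak = exp(−Δx²/(2σ²)) = 0.15 ⇒ Δx = σ·√(−2 ln 0.15) = 7.321 × 1.948 = 14.26 m.
Width = 2Δx = 28.5 m.

28.5 m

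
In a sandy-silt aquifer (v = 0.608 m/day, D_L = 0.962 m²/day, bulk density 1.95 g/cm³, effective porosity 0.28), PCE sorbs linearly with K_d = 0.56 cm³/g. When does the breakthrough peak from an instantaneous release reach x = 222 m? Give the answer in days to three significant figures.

Retardation factor R = 1 + ρ_b·K_d/n = 1 + 1.95 × 0.56/0.28 = 4.900.
Sorption retards both mechanisms: v_R = v/R = 0.1241 m/day, D_R = D/R = 0.1963 m²/day.
Peak time from v_R²t² + 2D_R t − x² = 0: t = (√(D_R² + v_R²x²) − D_R)/v_R².
√(D_R² + v_R²x²) = √(0.1963² + 0.1241² × 222²) = 27.55; v_R² = 0.01540.
t = (27.55 − 0.1963)/0.01540 = 1780 days.

1780 days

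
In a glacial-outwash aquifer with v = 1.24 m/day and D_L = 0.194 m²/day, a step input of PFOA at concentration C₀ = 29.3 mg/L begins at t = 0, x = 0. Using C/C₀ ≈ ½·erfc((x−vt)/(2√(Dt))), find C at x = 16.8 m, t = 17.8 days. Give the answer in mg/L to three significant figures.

For a continuous step input, C/C₀ ≈ ½·erfc((x−vt)/(2√(Dt))).
vt = 1.24 × 17.8 = 22.072 m and 2√(Dt) = 2√(0.194 × 17.8) = 3.717 m.
Argument (x−vt)/(2√(Dt)) = (16.8 − 22.072)/3.717 = -1.418; ½·erfc(-1.418) = 0.9775.
C = 29.3 × 0.9775 = 28.6 mg/L.

28.6 mg/L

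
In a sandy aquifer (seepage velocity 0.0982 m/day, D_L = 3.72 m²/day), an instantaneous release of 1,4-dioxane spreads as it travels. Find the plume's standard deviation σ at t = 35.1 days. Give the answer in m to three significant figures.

16.2 m

Dispersive spreading gives a Gaussian with σ² = 2Dt; advection only shifts the center.
σ = √(2 × 3.72 × 35.1) = 16.2 m.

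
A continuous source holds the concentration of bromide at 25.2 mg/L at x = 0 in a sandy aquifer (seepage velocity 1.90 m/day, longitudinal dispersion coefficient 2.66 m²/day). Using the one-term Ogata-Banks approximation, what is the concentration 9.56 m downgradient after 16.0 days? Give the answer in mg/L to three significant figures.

For a continuous step input, C/C₀ ≈ ½·erfc((x−vt)/(2√(Dt))).
vt = 1.90 × 16.0 = 30.4 m and 2√(Dt) = 2√(2.66 × 16.0) = 13.05 m.
Argument (x−vt)/(2√(Dt)) = (9.56 − 30.4)/13.05 = -1.597; ½·erfc(-1.597) = 0.9880.
C = 25.2 × 0.9880 = 24.9 mg/L.

24.9 mg/L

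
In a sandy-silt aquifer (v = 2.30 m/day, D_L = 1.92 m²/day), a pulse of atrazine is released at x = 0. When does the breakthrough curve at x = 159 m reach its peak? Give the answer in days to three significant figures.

68.8 days

For the 1D instantaneous-source solution, setting ∂C/∂t = 0 at fixed x gives v²t² + 2Dt − x² = 0, so t = (√(D² + v²x²) − D)/v².
√(D² + v²x²) = √(1.92² + 2.30² × 159²) = 365.7; v² = 5.29.
t = (365.7 − 1.92)/5.29 = 68.8 days (vs. the pure-advection estimate x/v = 69.1 d).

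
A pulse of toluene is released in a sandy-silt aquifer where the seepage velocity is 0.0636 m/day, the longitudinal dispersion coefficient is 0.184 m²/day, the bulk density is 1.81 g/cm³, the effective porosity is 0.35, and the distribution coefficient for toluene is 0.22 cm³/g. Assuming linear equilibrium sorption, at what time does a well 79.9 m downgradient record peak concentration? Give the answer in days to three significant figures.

Retardation factor R = 1 + ρ_b·K_d/n = 1 + 1.81 × 0.22/0.35 = 2.138.
Sorption retards both mechanisms: v_R = v/R = 0.02975 m/day, D_R = D/R = 0.08606 m²/day.
Peak time from v_R²t² + 2D_R t − x² = 0: t = (√(D_R² + v_R²x²) − D_R)/v_R².
√(D_R² + v_R²x²) = √(0.08606² + 0.02975² × 79.9²) = 2.379; v_R² = 0.0008851.
t = (2.379 − 0.08606)/0.0008851 = 2590 days.

2590 days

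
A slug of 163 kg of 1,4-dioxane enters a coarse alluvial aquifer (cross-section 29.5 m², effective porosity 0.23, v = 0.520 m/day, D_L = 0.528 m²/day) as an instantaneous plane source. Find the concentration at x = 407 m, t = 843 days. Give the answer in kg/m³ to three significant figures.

0.185 kg/m³

For an instantaneous plane source, C(x,t) = M/(n_e·A·√(4πDt)) · exp(−(x−vt)²/(4Dt)), with n_e·A the pore (flow) area.
Plume center vt = 0.520 × 843 = 438.36 m, so the well at 407 m is 31.36 m upgradient of the peak.
√(4πDt) = 74.79 m, giving peak height M/(n_e·A·√(4πDt)) = 163/(0.23 × 29.5 × 74.79) = 0.3212 kg/m³.
(x−vt)²/(4Dt) = (-31.36)²/(4 × 0.528 × 843) = 0.5524; exp(−0.5524) = 0.5756.
C = 0.3212 × 0.5756 = 0.185 kg/m³.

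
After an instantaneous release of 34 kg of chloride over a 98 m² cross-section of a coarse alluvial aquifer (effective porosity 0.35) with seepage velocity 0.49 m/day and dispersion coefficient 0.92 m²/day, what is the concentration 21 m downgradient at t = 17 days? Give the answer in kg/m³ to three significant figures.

0.00543 kg/m³

For an instantaneous plane source, C(x,t) = M/(n_e·A·√(4πDt)) · exp(−(x−vt)²/(4Dt)), with n_e·A the pore (flow) area.
Plume center vt = 0.49 × 17 = 8.33 m, so the well at 21 m is 12.67 m downgradient of the peak.
√(4πDt) = 14.02 m, giving peak height M/(n_e·A·√(4πDt)) = 34/(0.35 × 98 × 14.02) = 0.07070 kg/m³.
(x−vt)²/(4Dt) = (12.67)²/(4 × 0.92 × 17) = 2.566; exp(−2.566) = 0.07684.
C = 0.07070 × 0.07684 = 0.00543 kg/m³.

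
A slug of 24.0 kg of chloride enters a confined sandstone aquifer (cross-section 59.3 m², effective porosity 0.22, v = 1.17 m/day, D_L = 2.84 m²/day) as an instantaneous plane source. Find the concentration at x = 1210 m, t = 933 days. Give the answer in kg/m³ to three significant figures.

For an instantaneous plane source, C(x,t) = M/(n_e·A·√(4πDt)) · exp(−(x−vt)²/(4Dt)), with n_e·A the pore (flow) area.
Plume center vt = 1.17 × 933 = 1091.61 m, so the well at 1210 m is 118.39 m downgradient of the peak.
√(4πDt) = 182.5 m, giving peak height M/(n_e·A·√(4πDt)) = 24.0/(0.22 × 59.3 × 182.5) = 0.01008 kg/m³.
(x−vt)²/(4Dt) = (118.39)²/(4 × 2.84 × 933) = 1.322; exp(−1.322) = 0.2666.
C = 0.01008 × 0.2666 = 0.00269 kg/m³.

0.00269 kg/m³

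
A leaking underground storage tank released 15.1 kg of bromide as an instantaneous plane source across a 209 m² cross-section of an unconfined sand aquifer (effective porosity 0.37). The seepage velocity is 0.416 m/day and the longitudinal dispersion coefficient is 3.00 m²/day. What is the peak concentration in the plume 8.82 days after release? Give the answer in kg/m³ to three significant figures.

0.0107 kg/m³

The peak of an instantaneous 1D plume sits at x = vt; there the Gaussian factor is 1 and C_max = M/(n_e·A·√(4πDt)), where n_e·A is the pore area the mass is dissolved in.
√(4πDt) = √(4π × 3.00 × 8.82) = 18.23 m, so C_max = 15.1/(0.37 × 209 × 18.23) = 0.0107 kg/m³.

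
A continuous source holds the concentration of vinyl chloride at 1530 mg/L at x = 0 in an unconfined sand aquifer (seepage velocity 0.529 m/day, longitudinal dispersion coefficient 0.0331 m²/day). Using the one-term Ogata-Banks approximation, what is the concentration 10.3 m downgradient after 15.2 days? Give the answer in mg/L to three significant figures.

For a continuous step input, C/C₀ ≈ ½·erfc((x−vt)/(2√(Dt))).
vt = 0.529 × 15.2 = 8.0408 m and 2√(Dt) = 2√(0.0331 × 15.2) = 1.419 m.
Argument (x−vt)/(2√(Dt)) = (10.3 − 8.0408)/1.419 = 1.592; ½·erfc(1.592) = 0.01218.
C = 1530 × 0.01218 = 18.6 mg/L.

18.6 mg/L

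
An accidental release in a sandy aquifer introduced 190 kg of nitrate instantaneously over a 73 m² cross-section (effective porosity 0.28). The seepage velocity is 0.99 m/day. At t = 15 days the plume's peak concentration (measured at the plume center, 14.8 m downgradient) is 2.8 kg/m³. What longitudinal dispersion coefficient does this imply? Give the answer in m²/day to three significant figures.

0.0585 m²/day

At the plume center C_max = M/(n_e·A·√(4πDt)), so D = M²/(4πt·(n_e·A·C_max)²).
n_e·A·C_max = 0.28 × 73 × 2.8 = 57.23 kg/m.
D = 190²/(4π × 15 × 57.23²) = 0.0585 m²/day.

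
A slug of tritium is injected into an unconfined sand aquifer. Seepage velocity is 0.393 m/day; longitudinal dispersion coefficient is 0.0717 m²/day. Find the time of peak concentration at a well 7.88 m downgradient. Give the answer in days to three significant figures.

19.6 days

For the 1D instantaneous-source solution, setting ∂C/∂t = 0 at fixed x gives v²t² + 2Dt − x² = 0, so t = (√(D² + v²x²) − D)/v².
√(D² + v²x²) = √(0.0717² + 0.393² × 7.88²) = 3.098; v² = 0.154449.
t = (3.098 − 0.0717)/0.154449 = 19.6 days (vs. the pure-advection estimate x/v = 20.1 d).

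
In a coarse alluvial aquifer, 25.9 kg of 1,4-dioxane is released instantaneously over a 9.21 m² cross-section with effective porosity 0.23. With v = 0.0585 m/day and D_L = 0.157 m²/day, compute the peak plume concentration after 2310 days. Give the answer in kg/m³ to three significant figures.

The peak of an instantaneous 1D plume sits at x = vt; there the Gaussian factor is 1 and C_max = M/(n_e·A·√(4πDt)), where n_e·A is the pore area the mass is dissolved in.
√(4πDt) = √(4π × 0.157 × 2310) = 67.51 m, so C_max = 25.9/(0.23 × 9.21 × 67.51) = 0.181 kg/m³.

0.181 kg/m³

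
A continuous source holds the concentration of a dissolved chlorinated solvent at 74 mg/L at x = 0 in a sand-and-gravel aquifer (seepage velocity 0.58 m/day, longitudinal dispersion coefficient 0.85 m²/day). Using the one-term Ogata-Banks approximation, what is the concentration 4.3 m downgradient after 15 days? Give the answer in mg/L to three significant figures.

59.8 mg/L

For a continuous step input, C/C₀ ≈ ½·erfc((x−vt)/(2√(Dt))).
vt = 0.58 × 15 = 8.7 m and 2√(Dt) = 2√(0.85 × 15) = 7.141 m.
Argument (x−vt)/(2√(Dt)) = (4.3 − 8.7)/7.141 = -0.6162; ½·erfc(-0.6162) = 0.8082.
C = 74 × 0.8082 = 59.8 mg/L.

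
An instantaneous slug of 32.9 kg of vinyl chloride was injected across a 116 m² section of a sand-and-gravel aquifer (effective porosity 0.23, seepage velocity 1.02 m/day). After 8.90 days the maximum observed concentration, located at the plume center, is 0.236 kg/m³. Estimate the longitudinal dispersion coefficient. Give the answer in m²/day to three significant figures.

0.244 m²/day

At the plume center C_max = M/(n_e·A·√(4πDt)), so D = M²/(4πt·(n_e·A·C_max)²).
n_e·A·C_max = 0.23 × 116 × 0.236 = 6.296 kg/m.
D = 32.9²/(4π × 8.90 × 6.296²) = 0.244 m²/day.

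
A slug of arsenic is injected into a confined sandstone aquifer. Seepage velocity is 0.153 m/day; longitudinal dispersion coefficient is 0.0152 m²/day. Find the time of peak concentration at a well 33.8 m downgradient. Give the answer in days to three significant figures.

220 days

For the 1D instantaneous-source solution, setting ∂C/∂t = 0 at fixed x gives v²t² + 2Dt − x² = 0, so t = (√(D² + v²x²) − D)/v².
√(D² + v²x²) = √(0.0152² + 0.153² × 33.8²) = 5.171; v² = 0.023409.
t = (5.171 − 0.0152)/0.023409 = 220 days (vs. the pure-advection estimate x/v = 221 d).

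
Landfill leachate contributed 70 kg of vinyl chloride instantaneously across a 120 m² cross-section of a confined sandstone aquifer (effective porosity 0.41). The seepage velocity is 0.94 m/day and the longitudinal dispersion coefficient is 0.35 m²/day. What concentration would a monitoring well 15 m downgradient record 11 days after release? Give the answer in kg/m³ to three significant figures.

For an instantaneous plane source, C(x,t) = M/(n_e·A·√(4πDt)) · exp(−(x−vt)²/(4Dt)), with n_e·A the pore (flow) area.
Plume center vt = 0.94 × 11 = 10.34 m, so the well at 15 m is 4.66 m downgradient of the peak.
√(4πDt) = 6.956 m, giving peak height M/(n_e·A·√(4πDt)) = 70/(0.41 × 120 × 6.956) = 0.2045 kg/m³.
(x−vt)²/(4Dt) = (4.66)²/(4 × 0.35 × 11) = 1.410; exp(−1.410) = 0.2441.
C = 0.2045 × 0.2441 = 0.0499 kg/m³.

0.0499 kg/m³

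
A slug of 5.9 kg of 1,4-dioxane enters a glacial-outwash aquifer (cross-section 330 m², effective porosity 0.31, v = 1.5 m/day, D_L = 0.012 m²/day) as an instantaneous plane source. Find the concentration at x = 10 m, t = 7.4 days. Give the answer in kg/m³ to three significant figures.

0.00181 kg/m³

For an instantaneous plane source, C(x,t) = M/(n_e·A·√(4πDt)) · exp(−(x−vt)²/(4Dt)), with n_e·A the pore (flow) area.
Plume center vt = 1.5 × 7.4 = 11.1 m, so the well at 10 m is 1.1 m upgradient of the peak.
√(4πDt) = 1.056 m, giving peak height M/(n_e·A·√(4πDt)) = 5.9/(0.31 × 330 × 1.056) = 0.05462 kg/m³.
(x−vt)²/(4Dt) = (-1.1)²/(4 × 0.012 × 7.4) = 3.407; exp(−3.407) = 0.03314.
C = 0.05462 × 0.03314 = 0.00181 kg/m³.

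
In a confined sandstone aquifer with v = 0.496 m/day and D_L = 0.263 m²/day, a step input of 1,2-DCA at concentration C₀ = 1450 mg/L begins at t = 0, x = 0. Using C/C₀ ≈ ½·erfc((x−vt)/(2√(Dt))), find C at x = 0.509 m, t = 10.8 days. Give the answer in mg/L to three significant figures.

For a continuous step input, C/C₀ ≈ ½·erfc((x−vt)/(2√(Dt))).
vt = 0.496 × 10.8 = 5.3568 m and 2√(Dt) = 2√(0.263 × 10.8) = 3.371 m.
Argument (x−vt)/(2√(Dt)) = (0.509 − 5.3568)/3.371 = -1.438; ½·erfc(-1.438) = 0.9790.
C = 1450 × 0.9790 = 1420 mg/L.

1420 mg/L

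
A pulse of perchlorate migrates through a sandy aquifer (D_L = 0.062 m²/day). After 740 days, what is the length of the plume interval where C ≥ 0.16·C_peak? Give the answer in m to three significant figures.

The plume is Gaussian with σ = √(2Dt) = √(2 × 0.062 × 740) = 9.579 m.
C/C_peak = exp(−Δx²/(2σ²)) = 0.16 ⇒ Δx = σ·√(−2 ln 0.16) = 9.579 × 1.914 = 18.33 m.
Width = 2Δx = 36.7 m.

36.7 m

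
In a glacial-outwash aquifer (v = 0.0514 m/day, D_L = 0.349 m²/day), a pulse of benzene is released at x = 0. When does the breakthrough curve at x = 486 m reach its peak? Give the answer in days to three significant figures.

9320 days

For the 1D instantaneous-source solution, setting ∂C/∂t = 0 at fixed x gives v²t² + 2Dt − x² = 0, so t = (√(D² + v²x²) − D)/v².
√(D² + v²x²) = √(0.349² + 0.0514² × 486²) = 24.98; v² = 0.00264196.
t = (24.98 − 0.349)/0.00264196 = 9320 days (vs. the pure-advection estimate x/v = 9460 d).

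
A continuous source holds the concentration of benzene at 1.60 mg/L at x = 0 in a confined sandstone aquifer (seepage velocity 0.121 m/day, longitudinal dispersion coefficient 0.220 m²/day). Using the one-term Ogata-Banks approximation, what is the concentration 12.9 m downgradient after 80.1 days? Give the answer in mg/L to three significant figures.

0.471 mg/L

For a continuous step input, C/C₀ ≈ ½·erfc((x−vt)/(2√(Dt))).
vt = 0.121 × 80.1 = 9.6921 m and 2√(Dt) = 2√(0.220 × 80.1) = 8.396 m.
Argument (x−vt)/(2√(Dt)) = (12.9 − 9.6921)/8.396 = 0.3821; ½·erfc(0.3821) = 0.2945.
C = 1.60 × 0.2945 = 0.471 mg/L.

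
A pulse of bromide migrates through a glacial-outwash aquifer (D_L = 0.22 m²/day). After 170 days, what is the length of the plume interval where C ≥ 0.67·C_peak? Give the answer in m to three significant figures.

15.5 m

The plume is Gaussian with σ = √(2Dt) = √(2 × 0.22 × 170) = 8.649 m.
C/C_peak = exp(−Δx²/(2σ²)) = 0.67 ⇒ Δx = σ·√(−2 ln 0.67) = 8.649 × 0.8950 = 7.741 m.
Width = 2Δx = 15.5 m.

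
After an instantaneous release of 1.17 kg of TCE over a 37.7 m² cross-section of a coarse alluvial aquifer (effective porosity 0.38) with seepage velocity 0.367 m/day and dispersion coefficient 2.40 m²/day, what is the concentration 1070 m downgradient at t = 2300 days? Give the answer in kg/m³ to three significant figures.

For an instantaneous plane source, C(x,t) = M/(n_e·A·√(4πDt)) · exp(−(x−vt)²/(4Dt)), with n_e·A the pore (flow) area.
Plume center vt = 0.367 × 2300 = 844.1 m, so the well at 1070 m is 225.9 m downgradient of the peak.
√(4πDt) = 263.4 m, giving peak height M/(n_e·A·√(4πDt)) = 1.17/(0.38 × 37.7 × 263.4) = 0.0003101 kg/m³.
(x−vt)²/(4Dt) = (225.9)²/(4 × 2.40 × 2300) = 2.311; exp(−2.311) = 0.09916.
C = 0.0003101 × 0.09916 = 3.07e-05 kg/m³.

3.07e-05 kg/m³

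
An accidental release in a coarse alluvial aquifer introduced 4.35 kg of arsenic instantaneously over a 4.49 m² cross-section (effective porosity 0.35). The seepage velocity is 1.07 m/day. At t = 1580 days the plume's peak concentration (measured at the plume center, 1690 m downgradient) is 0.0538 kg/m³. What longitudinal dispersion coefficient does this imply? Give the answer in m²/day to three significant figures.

0.133 m²/day

At the plume center C_max = M/(n_e·A·√(4πDt)), so D = M²/(4πt·(n_e·A·C_max)²).
n_e·A·C_max = 0.35 × 4.49 × 0.0538 = 0.08455 kg/m.
D = 4.35²/(4π × 1580 × 0.08455²) = 0.133 m²/day.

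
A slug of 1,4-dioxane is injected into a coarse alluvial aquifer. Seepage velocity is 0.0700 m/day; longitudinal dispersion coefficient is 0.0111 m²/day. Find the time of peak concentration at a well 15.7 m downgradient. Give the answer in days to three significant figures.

222 days

For the 1D instantaneous-source solution, setting ∂C/∂t = 0 at fixed x gives v²t² + 2Dt − x² = 0, so t = (√(D² + v²x²) − D)/v².
√(D² + v²x²) = √(0.0111² + 0.0700² × 15.7²) = 1.099; v² = 0.0049.
t = (1.099 − 0.0111)/0.0049 = 222 days (vs. the pure-advection estimate x/v = 224 d).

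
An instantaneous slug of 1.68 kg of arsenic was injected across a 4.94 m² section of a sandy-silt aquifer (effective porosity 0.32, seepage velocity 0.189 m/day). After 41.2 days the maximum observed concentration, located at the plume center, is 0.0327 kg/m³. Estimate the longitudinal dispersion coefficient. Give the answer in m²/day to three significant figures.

2.04 m²/day

At the plume center C_max = M/(n_e·A·√(4πDt)), so D = M²/(4πt·(n_e·A·C_max)²).
n_e·A·C_max = 0.32 × 4.94 × 0.0327 = 0.05169 kg/m.
D = 1.68²/(4π × 41.2 × 0.05169²) = 2.04 m²/day.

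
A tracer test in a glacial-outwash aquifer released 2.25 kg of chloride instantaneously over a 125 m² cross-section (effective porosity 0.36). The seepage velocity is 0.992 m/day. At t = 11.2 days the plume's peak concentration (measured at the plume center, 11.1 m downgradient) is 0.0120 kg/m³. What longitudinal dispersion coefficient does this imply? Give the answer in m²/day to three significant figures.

At the plume center C_max = M/(n_e·A·√(4πDt)), so D = M²/(4πt·(n_e·A·C_max)²).
n_e·A·C_max = 0.36 × 125 × 0.0120 = 0.5400 kg/m.
D = 2.25²/(4π × 11.2 × 0.5400²) = 0.123 m²/day.

0.123 m²/day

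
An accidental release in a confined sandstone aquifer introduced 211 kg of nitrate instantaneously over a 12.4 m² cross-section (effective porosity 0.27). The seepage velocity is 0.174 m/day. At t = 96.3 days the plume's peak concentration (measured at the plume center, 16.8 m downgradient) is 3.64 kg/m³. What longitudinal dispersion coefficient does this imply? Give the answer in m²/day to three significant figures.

At the plume center C_max = M/(n_e·A·√(4πDt)), so D = M²/(4πt·(n_e·A·C_max)²).
n_e·A·C_max = 0.27 × 12.4 × 3.64 = 12.19 kg/m.
D = 211²/(4π × 96.3 × 12.19²) = 0.248 m²/day.

0.248 m²/day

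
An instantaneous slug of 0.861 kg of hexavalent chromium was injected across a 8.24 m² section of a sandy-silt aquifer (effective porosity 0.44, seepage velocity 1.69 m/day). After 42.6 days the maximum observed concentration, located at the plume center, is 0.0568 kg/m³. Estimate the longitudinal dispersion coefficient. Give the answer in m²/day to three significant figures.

0.0327 m²/day

At the plume center C_max = M/(n_e·A·√(4πDt)), so D = M²/(4πt·(n_e·A·C_max)²).
n_e·A·C_max = 0.44 × 8.24 × 0.0568 = 0.2059 kg/m.
D = 0.861²/(4π × 42.6 × 0.2059²) = 0.0327 m²/day.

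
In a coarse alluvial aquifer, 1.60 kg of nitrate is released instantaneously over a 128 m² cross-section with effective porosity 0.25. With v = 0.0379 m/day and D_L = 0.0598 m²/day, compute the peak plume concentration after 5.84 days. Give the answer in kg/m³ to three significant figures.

The peak of an instantaneous 1D plume sits at x = vt; there the Gaussian factor is 1 and C_max = M/(n_e·A·√(4πDt)), where n_e·A is the pore area the mass is dissolved in.
√(4πDt) = √(4π × 0.0598 × 5.84) = 2.095 m, so C_max = 1.60/(0.25 × 128 × 2.095) = 0.0239 kg/m³.

0.0239 kg/m³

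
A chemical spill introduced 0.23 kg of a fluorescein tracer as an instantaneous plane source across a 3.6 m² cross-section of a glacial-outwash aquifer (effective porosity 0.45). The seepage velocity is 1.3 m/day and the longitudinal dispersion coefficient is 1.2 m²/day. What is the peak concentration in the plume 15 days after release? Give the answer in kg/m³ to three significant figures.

0.00944 kg/m³

The peak of an instantaneous 1D plume sits at x = vt; there the Gaussian factor is 1 and C_max = M/(n_e·A·√(4πDt)), where n_e·A is the pore area the mass is dissolved in.
√(4πDt) = √(4π × 1.2 × 15) = 15.04 m, so C_max = 0.23/(0.45 × 3.6 × 15.04) = 0.00944 kg/m³.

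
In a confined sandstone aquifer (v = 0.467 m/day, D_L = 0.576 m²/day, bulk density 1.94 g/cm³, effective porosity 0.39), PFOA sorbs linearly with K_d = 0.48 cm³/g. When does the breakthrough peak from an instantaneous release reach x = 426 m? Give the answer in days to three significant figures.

3080 days

Retardation factor R = 1 + ρ_b·K_d/n = 1 + 1.94 × 0.48/0.39 = 3.388.
Sorption retards both mechanisms: v_R = v/R = 0.1378 m/day, D_R = D/R = 0.1700 m²/day.
Peak time from v_R²t² + 2D_R t − x² = 0: t = (√(D_R² + v_R²x²) − D_R)/v_R².
√(D_R² + v_R²x²) = √(0.1700² + 0.1378² × 426²) = 58.70; v_R² = 0.01899.
t = (58.70 − 0.1700)/0.01899 = 3080 days.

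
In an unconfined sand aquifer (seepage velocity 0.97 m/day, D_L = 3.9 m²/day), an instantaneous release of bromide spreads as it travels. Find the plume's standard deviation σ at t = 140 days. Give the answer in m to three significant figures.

Dispersive spreading gives a Gaussian with σ² = 2Dt; advection only shifts the center.
σ = √(2 × 3.9 × 140) = 33.0 m.

33.0 m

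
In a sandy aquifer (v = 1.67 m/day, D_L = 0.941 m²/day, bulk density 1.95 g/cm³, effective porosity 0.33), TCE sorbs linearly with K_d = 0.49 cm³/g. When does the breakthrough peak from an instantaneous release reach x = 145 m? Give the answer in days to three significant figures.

Retardation factor R = 1 + ρ_b·K_d/n = 1 + 1.95 × 0.49/0.33 = 3.895.
Sorption retards both mechanisms: v_R = v/R = 0.4288 m/day, D_R = D/R = 0.2416 m²/day.
Peak time from v_R²t² + 2D_R t − x² = 0: t = (√(D_R² + v_R²x²) − D_R)/v_R².
√(D_R² + v_R²x²) = √(0.2416² + 0.4288² × 145²) = 62.18; v_R² = 0.1839.
t = (62.18 − 0.2416)/0.1839 = 337 days.

337 days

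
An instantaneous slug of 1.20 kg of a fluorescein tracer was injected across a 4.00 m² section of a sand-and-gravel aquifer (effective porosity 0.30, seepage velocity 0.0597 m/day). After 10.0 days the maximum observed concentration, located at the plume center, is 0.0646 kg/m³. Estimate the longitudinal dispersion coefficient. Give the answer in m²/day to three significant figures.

At the plume center C_max = M/(n_e·A·√(4πDt)), so D = M²/(4πt·(n_e·A·C_max)²).
n_e·A·C_max = 0.30 × 4.00 × 0.0646 = 0.07752 kg/m.
D = 1.20²/(4π × 10.0 × 0.07752²) = 1.91 m²/day.

1.91 m²/day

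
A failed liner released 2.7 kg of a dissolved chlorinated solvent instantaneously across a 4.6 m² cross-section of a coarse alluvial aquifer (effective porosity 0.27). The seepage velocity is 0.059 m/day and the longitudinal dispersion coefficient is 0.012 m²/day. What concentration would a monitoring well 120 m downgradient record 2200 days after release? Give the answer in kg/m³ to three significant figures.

For an instantaneous plane source, C(x,t) = M/(n_e·A·√(4πDt)) · exp(−(x−vt)²/(4Dt)), with n_e·A the pore (flow) area.
Plume center vt = 0.059 × 2200 = 129.8 m, so the well at 120 m is 9.8 m upgradient of the peak.
√(4πDt) = 18.21 m, giving peak height M/(n_e·A·√(4πDt)) = 2.7/(0.27 × 4.6 × 18.21) = 0.1194 kg/m³.
(x−vt)²/(4Dt) = (-9.8)²/(4 × 0.012 × 2200) = 0.9095; exp(−0.9095) = 0.4027.
C = 0.1194 × 0.4027 = 0.0481 kg/m³.

0.0481 kg/m³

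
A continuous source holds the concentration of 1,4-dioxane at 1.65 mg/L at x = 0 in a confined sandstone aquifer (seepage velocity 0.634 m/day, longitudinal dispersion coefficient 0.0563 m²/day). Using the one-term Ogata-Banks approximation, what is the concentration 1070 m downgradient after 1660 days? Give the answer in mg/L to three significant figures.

0.164 mg/L

For a continuous step input, C/C₀ ≈ ½·erfc((x−vt)/(2√(Dt))).
vt = 0.634 × 1660 = 1052.44 m and 2√(Dt) = 2√(0.0563 × 1660) = 19.33 m.
Argument (x−vt)/(2√(Dt)) = (1070 − 1052.44)/19.33 = 0.9084; ½·erfc(0.9084) = 0.09945.
C = 1.65 × 0.09945 = 0.164 mg/L.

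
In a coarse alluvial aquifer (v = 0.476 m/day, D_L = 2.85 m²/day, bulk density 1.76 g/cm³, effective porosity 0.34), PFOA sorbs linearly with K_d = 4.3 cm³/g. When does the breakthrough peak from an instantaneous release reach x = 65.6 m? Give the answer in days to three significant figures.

Retardation factor R = 1 + ρ_b·K_d/n = 1 + 1.76 × 4.3/0.34 = 23.26.
Sorption retards both mechanisms: v_R = v/R = 0.02046 m/day, D_R = D/R = 0.1225 m²/day.
Peak time from v_R²t² + 2D_R t − x² = 0: t = (√(D_R² + v_R²x²) − D_R)/v_R².
√(D_R² + v_R²x²) = √(0.1225² + 0.02046² × 65.6²) = 1.348; v_R² = 0.0004186.
t = (1.348 − 0.1225)/0.0004186 = 2930 days.

2930 days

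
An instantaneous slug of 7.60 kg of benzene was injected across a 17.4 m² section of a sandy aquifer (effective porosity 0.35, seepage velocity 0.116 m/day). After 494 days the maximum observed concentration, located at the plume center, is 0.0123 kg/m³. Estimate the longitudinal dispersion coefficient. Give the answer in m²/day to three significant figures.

At the plume center C_max = M/(n_e·A·√(4πDt)), so D = M²/(4πt·(n_e·A·C_max)²).
n_e·A·C_max = 0.35 × 17.4 × 0.0123 = 0.07491 kg/m.
D = 7.60²/(4π × 494 × 0.07491²) = 1.66 m²/day.

1.66 m²/day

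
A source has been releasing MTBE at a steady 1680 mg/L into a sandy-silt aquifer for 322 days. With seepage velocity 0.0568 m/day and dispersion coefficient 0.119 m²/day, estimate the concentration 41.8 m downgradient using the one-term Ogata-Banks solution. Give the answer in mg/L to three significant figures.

For a continuous step input, C/C₀ ≈ ½·erfc((x−vt)/(2√(Dt))).
vt = 0.0568 × 322 = 18.2896 m and 2√(Dt) = 2√(0.119 × 322) = 12.38 m.
Argument (x−vt)/(2√(Dt)) = (41.8 − 18.2896)/12.38 = 1.899; ½·erfc(1.899) = 0.003620.
C = 1680 × 0.003620 = 6.08 mg/L.

6.08 mg/L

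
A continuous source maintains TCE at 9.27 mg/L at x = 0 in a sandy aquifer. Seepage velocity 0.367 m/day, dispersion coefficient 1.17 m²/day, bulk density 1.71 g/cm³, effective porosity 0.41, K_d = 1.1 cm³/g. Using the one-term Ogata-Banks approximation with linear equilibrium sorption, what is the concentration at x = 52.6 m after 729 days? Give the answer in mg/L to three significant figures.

3.65 mg/L

Retardation factor R = 1 + ρ_b·K_d/n = 1 + 1.71 × 1.1/0.41 = 5.588.
Sorption retards both mechanisms: v_R = v/R = 0.06568 m/day, D_R = D/R = 0.2094 m²/day.
v_R·t = 0.06568 × 729 = 47.88072 m; 2√(D_R t) = 24.71 m; argument = (52.6 − 47.88072)/24.71 = 0.1910.
C = C₀ × ½·erfc(0.1910) = 9.27 × 0.3935 = 3.65 mg/L.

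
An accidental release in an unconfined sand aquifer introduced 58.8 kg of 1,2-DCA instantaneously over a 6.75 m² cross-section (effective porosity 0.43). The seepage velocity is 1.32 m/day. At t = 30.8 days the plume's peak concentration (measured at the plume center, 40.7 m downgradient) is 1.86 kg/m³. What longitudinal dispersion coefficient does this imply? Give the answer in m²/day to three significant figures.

0.306 m²/day

At the plume center C_max = M/(n_e·A·√(4πDt)), so D = M²/(4πt·(n_e·A·C_max)²).
n_e·A·C_max = 0.43 × 6.75 × 1.86 = 5.399 kg/m.
D = 58.8²/(4π × 30.8 × 5.399²) = 0.306 m²/day.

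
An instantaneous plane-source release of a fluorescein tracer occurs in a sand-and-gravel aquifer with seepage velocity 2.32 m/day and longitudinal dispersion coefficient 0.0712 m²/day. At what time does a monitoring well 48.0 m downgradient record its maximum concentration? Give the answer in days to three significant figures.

20.7 days

For the 1D instantaneous-source solution, setting ∂C/∂t = 0 at fixed x gives v²t² + 2Dt − x² = 0, so t = (√(D² + v²x²) − D)/v².
√(D² + v²x²) = √(0.0712² + 2.32² × 48.0²) = 111.4; v² = 5.3824.
t = (111.4 − 0.0712)/5.3824 = 20.7 days (vs. the pure-advection estimate x/v = 20.7 d).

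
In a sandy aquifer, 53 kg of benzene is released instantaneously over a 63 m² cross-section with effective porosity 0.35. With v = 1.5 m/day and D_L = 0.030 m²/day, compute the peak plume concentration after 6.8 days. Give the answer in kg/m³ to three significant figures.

The peak of an instantaneous 1D plume sits at x = vt; there the Gaussian factor is 1 and C_max = M/(n_e·A·√(4πDt)), where n_e·A is the pore area the mass is dissolved in.
√(4πDt) = √(4π × 0.030 × 6.8) = 1.601 m, so C_max = 53/(0.35 × 63 × 1.601) = 1.50 kg/m³.

1.50 kg/m³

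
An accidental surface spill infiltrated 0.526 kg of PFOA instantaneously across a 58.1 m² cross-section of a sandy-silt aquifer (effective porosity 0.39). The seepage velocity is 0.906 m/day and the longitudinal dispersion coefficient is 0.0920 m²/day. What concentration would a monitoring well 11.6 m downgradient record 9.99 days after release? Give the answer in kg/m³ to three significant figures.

For an instantaneous plane source, C(x,t) = M/(n_e·A·√(4πDt)) · exp(−(x−vt)²/(4Dt)), with n_e·A the pore (flow) area.
Plume center vt = 0.906 × 9.99 = 9.05094 m, so the well at 11.6 m is 2.54906 m downgradient of the peak.
√(4πDt) = 3.398 m, giving peak height M/(n_e·A·√(4πDt)) = 0.526/(0.39 × 58.1 × 3.398) = 0.006832 kg/m³.
(x−vt)²/(4Dt) = (2.54906)²/(4 × 0.0920 × 9.99) = 1.767; exp(−1.767) = 0.1708.
C = 0.006832 × 0.1708 = 0.00117 kg/m³.

0.00117 kg/m³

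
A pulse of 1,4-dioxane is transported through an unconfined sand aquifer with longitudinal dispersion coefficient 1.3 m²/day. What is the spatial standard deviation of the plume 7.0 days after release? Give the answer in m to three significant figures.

Dispersive spreading gives a Gaussian with σ² = 2Dt; advection only shifts the center.
σ = √(2 × 1.3 × 7.0) = 4.27 m.

4.27 m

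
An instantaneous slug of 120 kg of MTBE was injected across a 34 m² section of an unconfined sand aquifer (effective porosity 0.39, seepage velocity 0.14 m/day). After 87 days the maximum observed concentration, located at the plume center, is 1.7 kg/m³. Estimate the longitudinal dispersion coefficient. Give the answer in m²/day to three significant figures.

At the plume center C_max = M/(n_e·A·√(4πDt)), so D = M²/(4πt·(n_e·A·C_max)²).
n_e·A·C_max = 0.39 × 34 × 1.7 = 22.54 kg/m.
D = 120²/(4π × 87 × 22.54²) = 0.0259 m²/day.

0.0259 m²/day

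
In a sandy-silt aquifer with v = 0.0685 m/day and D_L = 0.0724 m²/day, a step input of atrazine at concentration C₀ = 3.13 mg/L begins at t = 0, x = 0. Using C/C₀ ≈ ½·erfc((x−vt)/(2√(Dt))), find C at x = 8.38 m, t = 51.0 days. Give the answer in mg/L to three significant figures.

0.113 mg/L

For a continuous step input, C/C₀ ≈ ½·erfc((x−vt)/(2√(Dt))).
vt = 0.0685 × 51.0 = 3.4935 m and 2√(Dt) = 2√(0.0724 × 51.0) = 3.843 m.
Argument (x−vt)/(2√(Dt)) = (8.38 − 3.4935)/3.843 = 1.272; ½·erfc(1.272) = 0.03602.
C = 3.13 × 0.03602 = 0.113 mg/L.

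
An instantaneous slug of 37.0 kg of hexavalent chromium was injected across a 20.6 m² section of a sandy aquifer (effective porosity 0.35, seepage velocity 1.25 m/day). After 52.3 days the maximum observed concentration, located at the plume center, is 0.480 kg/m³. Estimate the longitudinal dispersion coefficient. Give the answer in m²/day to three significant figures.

0.174 m²/day

At the plume center C_max = M/(n_e·A·√(4πDt)), so D = M²/(4πt·(n_e·A·C_max)²).
n_e·A·C_max = 0.35 × 20.6 × 0.480 = 3.461 kg/m.
D = 37.0²/(4π × 52.3 × 3.461²) = 0.174 m²/day.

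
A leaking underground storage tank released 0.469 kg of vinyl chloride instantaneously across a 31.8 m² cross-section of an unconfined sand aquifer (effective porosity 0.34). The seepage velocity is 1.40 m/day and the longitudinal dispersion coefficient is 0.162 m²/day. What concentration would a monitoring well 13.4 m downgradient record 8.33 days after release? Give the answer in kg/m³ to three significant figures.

0.00602 kg/m³

For an instantaneous plane source, C(x,t) = M/(n_e·A·√(4πDt)) · exp(−(x−vt)²/(4Dt)), with n_e·A the pore (flow) area.
Plume center vt = 1.40 × 8.33 = 11.662 m, so the well at 13.4 m is 1.738 m downgradient of the peak.
√(4πDt) = 4.118 m, giving peak height M/(n_e·A·√(4πDt)) = 0.469/(0.34 × 31.8 × 4.118) = 0.01053 kg/m³.
(x−vt)²/(4Dt) = (1.738)²/(4 × 0.162 × 8.33) = 0.5596; exp(−0.5596) = 0.5714.
C = 0.01053 × 0.5714 = 0.00602 kg/m³.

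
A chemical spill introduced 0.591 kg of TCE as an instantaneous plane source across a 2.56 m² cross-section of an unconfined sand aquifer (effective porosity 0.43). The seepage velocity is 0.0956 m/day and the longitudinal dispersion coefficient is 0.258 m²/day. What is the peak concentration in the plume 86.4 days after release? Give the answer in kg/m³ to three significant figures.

0.0321 kg/m³

The peak of an instantaneous 1D plume sits at x = vt; there the Gaussian factor is 1 and C_max = M/(n_e·A·√(4πDt)), where n_e·A is the pore area the mass is dissolved in.
√(4πDt) = √(4π × 0.258 × 86.4) = 16.74 m, so C_max = 0.591/(0.43 × 2.56 × 16.74) = 0.0321 kg/m³.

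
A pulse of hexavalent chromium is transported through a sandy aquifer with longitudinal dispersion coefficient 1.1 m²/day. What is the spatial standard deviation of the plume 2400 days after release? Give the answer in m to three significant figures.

72.7 m

Dispersive spreading gives a Gaussian with σ² = 2Dt; advection only shifts the center.
σ = √(2 × 1.1 × 2400) = 72.7 m.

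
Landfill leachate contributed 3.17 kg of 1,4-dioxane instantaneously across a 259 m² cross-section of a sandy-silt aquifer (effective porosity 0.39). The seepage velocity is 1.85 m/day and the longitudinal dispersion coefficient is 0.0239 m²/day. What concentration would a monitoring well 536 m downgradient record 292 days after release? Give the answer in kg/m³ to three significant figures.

For an instantaneous plane source, C(x,t) = M/(n_e·A·√(4πDt)) · exp(−(x−vt)²/(4Dt)), with n_e·A the pore (flow) area.
Plume center vt = 1.85 × 292 = 540.2 m, so the well at 536 m is 4.2 m upgradient of the peak.
√(4πDt) = 9.365 m, giving peak height M/(n_e·A·√(4πDt)) = 3.17/(0.39 × 259 × 9.365) = 0.003351 kg/m³.
(x−vt)²/(4Dt) = (-4.2)²/(4 × 0.0239 × 292) = 0.6319; exp(−0.6319) = 0.5316.
C = 0.003351 × 0.5316 = 0.00178 kg/m³.

0.00178 kg/m³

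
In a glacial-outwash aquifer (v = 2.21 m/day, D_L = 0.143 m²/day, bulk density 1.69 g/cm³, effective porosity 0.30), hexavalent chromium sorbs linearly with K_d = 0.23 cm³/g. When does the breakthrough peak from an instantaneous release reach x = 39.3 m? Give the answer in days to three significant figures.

Retardation factor R = 1 + ρ_b·K_d/n = 1 + 1.69 × 0.23/0.30 = 2.296.
Sorption retards both mechanisms: v_R = v/R = 0.9625 m/day, D_R = D/R = 0.06228 m²/day.
Peak time from v_R²t² + 2D_R t − x² = 0: t = (√(D_R² + v_R²x²) − D_R)/v_R².
√(D_R² + v_R²x²) = √(0.06228² + 0.9625² × 39.3²) = 37.83; v_R² = 0.9264.
t = (37.83 − 0.06228)/0.9264 = 40.8 days.

40.8 days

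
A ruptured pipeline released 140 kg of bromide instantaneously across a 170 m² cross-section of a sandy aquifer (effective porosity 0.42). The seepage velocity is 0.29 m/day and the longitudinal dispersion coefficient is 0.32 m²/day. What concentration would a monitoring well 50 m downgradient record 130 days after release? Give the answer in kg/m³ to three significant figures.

For an instantaneous plane source, C(x,t) = M/(n_e·A·√(4πDt)) · exp(−(x−vt)²/(4Dt)), with n_e·A the pore (flow) area.
Plume center vt = 0.29 × 130 = 37.7 m, so the well at 50 m is 12.3 m downgradient of the peak.
√(4πDt) = 22.86 m, giving peak height M/(n_e·A·√(4πDt)) = 140/(0.42 × 170 × 22.86) = 0.08577 kg/m³.
(x−vt)²/(4Dt) = (12.3)²/(4 × 0.32 × 130) = 0.9092; exp(−0.9092) = 0.4028.
C = 0.08577 × 0.4028 = 0.0345 kg/m³.

0.0345 kg/m³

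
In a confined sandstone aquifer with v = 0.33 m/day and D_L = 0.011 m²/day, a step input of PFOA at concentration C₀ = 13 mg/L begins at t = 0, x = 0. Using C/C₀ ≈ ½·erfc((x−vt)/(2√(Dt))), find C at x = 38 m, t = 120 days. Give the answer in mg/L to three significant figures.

For a continuous step input, C/C₀ ≈ ½·erfc((x−vt)/(2√(Dt))).
vt = 0.33 × 120 = 39.6 m and 2√(Dt) = 2√(0.011 × 120) = 2.298 m.
Argument (x−vt)/(2√(Dt)) = (38 − 39.6)/2.298 = -0.6963; ½·erfc(-0.6963) = 0.8376.
C = 13 × 0.8376 = 10.9 mg/L.

10.9 mg/L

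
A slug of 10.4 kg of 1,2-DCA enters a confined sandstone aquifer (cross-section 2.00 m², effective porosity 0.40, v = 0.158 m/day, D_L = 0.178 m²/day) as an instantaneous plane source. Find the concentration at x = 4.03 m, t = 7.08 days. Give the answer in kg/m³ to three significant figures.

For an instantaneous plane source, C(x,t) = M/(n_e·A·√(4πDt)) · exp(−(x−vt)²/(4Dt)), with n_e·A the pore (flow) area.
Plume center vt = 0.158 × 7.08 = 1.11864 m, so the well at 4.03 m is 2.91136 m downgradient of the peak.
√(4πDt) = 3.980 m, giving peak height M/(n_e·A·√(4πDt)) = 10.4/(0.40 × 2.00 × 3.980) = 3.266 kg/m³.
(x−vt)²/(4Dt) = (2.91136)²/(4 × 0.178 × 7.08) = 1.681; exp(−1.681) = 0.1862.
C = 3.266 × 0.1862 = 0.608 kg/m³.

0.608 kg/m³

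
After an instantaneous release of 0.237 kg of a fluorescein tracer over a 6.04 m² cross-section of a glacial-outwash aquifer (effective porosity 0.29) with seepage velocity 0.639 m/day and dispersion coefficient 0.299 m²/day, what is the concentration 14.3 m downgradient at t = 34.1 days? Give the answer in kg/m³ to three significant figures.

0.00302 kg/m³

For an instantaneous plane source, C(x,t) = M/(n_e·A·√(4πDt)) · exp(−(x−vt)²/(4Dt)), with n_e·A the pore (flow) area.
Plume center vt = 0.639 × 34.1 = 21.7899 m, so the well at 14.3 m is 7.4899 m upgradient of the peak.
√(4πDt) = 11.32 m, giving peak height M/(n_e·A·√(4πDt)) = 0.237/(0.29 × 6.04 × 11.32) = 0.01195 kg/m³.
(x−vt)²/(4Dt) = (-7.4899)²/(4 × 0.299 × 34.1) = 1.376; exp(−1.376) = 0.2526.
C = 0.01195 × 0.2526 = 0.00302 kg/m³.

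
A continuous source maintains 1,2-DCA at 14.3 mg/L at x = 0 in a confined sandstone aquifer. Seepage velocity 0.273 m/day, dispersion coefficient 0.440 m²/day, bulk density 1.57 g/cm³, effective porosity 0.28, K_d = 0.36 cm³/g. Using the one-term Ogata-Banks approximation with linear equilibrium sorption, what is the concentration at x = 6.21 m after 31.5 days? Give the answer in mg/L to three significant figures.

1.91 mg/L

Retardation factor R = 1 + ρ_b·K_d/n = 1 + 1.57 × 0.36/0.28 = 3.019.
Sorption retards both mechanisms: v_R = v/R = 0.09043 m/day, D_R = D/R = 0.1457 m²/day.
v_R·t = 0.09043 × 31.5 = 2.848545 m; 2√(D_R t) = 4.285 m; argument = (6.21 − 2.848545)/4.285 = 0.7845.
C = C₀ × ½·erfc(0.7845) = 14.3 × 0.1336 = 1.91 mg/L.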